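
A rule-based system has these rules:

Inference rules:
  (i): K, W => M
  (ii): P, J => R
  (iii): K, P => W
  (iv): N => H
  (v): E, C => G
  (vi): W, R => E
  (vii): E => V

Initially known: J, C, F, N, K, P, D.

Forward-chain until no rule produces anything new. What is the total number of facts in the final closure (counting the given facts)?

[1] (ii) [P, J => R]; (iii) [K, P => W]; (iv) [N => H]. ⇒ new: R, W, H.
[2] (i) [K, W => M]; (vi) [W, R => E]. ⇒ new: M, E.
[3] (v) [E, C => G]; (vii) [E => V]. ⇒ new: G, V.
Closure: {C, D, E, F, G, H, J, K, M, N, P, R, V, W} — 14 facts.

14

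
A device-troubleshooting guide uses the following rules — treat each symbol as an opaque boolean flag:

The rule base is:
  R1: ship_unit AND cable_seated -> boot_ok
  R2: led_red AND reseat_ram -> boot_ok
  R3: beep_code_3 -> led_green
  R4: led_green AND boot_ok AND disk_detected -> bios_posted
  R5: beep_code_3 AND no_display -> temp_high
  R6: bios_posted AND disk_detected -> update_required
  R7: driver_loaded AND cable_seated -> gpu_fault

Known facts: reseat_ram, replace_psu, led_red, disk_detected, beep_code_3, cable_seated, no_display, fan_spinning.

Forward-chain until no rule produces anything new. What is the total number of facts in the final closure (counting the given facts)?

Round 1 fires R2, R3, R5, giving boot_ok, led_green, temp_high.
Round 2 fires R4, giving bios_posted.
Round 3 fires R6, giving update_required.
Closure: {beep_code_3, bios_posted, boot_ok, cable_seated, disk_detected, fan_spinning, led_green, led_red, no_display, replace_psu, reseat_ram, temp_high, update_required} — 13 facts.

13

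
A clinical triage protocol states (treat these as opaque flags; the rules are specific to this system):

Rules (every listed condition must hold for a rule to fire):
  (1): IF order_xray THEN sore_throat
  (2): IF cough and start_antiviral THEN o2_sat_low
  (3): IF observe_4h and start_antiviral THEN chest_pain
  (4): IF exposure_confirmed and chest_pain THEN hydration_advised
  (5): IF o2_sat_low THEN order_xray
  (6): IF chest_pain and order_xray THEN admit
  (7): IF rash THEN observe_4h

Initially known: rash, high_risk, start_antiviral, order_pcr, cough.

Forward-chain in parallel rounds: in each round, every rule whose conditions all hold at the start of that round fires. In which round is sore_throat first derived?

3

Round 1: (2) [IF cough and start_antiviral THEN o2_sat_low]; (7) [IF rash THEN observe_4h]. New: o2_sat_low, observe_4h.
Round 2: (3) [IF observe_4h and start_antiviral THEN chest_pain]; (5) [IF o2_sat_low THEN order_xray]. New: chest_pain, order_xray.
Round 3: (1) [IF order_xray THEN sore_throat]; (6) [IF chest_pain and order_xray THEN admit]. New: sore_throat, admit.
sore_throat first appears in round 3.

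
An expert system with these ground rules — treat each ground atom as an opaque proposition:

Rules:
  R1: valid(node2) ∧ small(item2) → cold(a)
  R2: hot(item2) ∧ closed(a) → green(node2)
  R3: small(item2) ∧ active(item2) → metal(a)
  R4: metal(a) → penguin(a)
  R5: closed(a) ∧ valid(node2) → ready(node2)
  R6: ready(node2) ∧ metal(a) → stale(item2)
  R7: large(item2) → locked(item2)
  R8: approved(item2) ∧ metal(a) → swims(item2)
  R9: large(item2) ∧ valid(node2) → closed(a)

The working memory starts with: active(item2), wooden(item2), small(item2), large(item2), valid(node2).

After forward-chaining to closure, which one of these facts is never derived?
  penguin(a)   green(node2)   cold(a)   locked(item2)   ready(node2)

green(node2)

Round 1 — R1, R3, R7, R9, derive cold(a), metal(a), locked(item2), closed(a).
Round 2 — R4, R5, derive penguin(a), ready(node2).
Round 3 — R6, derive stale(item2).
Derived: locked(item2) (round 1), ready(node2) (round 2), penguin(a) (round 2), cold(a) (round 1). green(node2) never appears in any round.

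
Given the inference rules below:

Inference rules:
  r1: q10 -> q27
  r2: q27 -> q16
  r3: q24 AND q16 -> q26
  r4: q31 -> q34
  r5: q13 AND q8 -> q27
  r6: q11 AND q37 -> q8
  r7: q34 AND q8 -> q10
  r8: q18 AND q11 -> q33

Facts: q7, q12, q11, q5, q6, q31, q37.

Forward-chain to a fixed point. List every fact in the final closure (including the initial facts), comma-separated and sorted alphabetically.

q10, q11, q12, q16, q27, q31, q34, q37, q5, q6, q7, q8

Round 1 — r4, r6, derive q34, q8.
Round 2 — r7, derive q10.
Round 3 — r1, derive q27.
Round 4 — r2, derive q16.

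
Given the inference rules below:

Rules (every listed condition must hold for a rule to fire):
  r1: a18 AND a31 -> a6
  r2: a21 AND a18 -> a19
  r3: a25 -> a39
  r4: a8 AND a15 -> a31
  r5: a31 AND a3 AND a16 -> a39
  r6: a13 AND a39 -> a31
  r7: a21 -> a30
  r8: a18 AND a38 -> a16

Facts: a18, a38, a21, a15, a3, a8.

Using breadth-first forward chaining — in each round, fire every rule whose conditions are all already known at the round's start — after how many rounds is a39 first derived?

2

Round 1: r2 [a21 AND a18 -> a19]; r4 [a8 AND a15 -> a31]; r7 [a21 -> a30]; r8 [a18 AND a38 -> a16]. New: a19, a31, a30, a16.
Round 2: r1 [a18 AND a31 -> a6]; r5 [a31 AND a3 AND a16 -> a39]. New: a6, a39.
a39 first appears in round 2.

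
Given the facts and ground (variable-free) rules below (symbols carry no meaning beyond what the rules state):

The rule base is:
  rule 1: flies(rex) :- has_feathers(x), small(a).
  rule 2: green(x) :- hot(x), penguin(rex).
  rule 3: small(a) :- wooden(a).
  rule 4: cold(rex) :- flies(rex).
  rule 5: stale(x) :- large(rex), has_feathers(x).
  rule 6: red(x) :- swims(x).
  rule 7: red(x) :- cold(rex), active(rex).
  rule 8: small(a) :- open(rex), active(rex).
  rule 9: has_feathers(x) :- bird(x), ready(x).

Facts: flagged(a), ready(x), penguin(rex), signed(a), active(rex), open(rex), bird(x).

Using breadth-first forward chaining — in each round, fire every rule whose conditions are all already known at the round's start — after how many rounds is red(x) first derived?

Round 1: rule 8 [small(a) :- open(rex), active(rex).]; rule 9 [has_feathers(x) :- bird(x), ready(x).]. Adds small(a), has_feathers(x).
Round 2: rule 1 [flies(rex) :- has_feathers(x), small(a).]. Adds flies(rex).
Round 3: rule 4 [cold(rex) :- flies(rex).]. Adds cold(rex).
Round 4: rule 7 [red(x) :- cold(rex), active(rex).]. Adds red(x).
red(x) first appears in round 4.

4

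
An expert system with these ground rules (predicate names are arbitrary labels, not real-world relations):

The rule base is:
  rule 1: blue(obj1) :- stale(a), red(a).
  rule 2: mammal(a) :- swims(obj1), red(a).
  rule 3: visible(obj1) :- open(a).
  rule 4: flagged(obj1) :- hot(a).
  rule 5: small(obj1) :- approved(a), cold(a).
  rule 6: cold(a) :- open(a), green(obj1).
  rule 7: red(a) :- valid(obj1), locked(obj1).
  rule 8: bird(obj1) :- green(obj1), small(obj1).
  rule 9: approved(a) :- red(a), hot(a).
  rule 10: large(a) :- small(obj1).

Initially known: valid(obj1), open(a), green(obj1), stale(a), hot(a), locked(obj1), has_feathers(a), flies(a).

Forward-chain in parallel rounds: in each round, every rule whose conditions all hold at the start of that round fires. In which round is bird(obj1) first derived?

4

Round 1: rule 3 [visible(obj1) :- open(a).]; rule 4 [flagged(obj1) :- hot(a).]; rule 6 [cold(a) :- open(a), green(obj1).]; rule 7 [red(a) :- valid(obj1), locked(obj1).]. New: visible(obj1), flagged(obj1), cold(a), red(a).
Round 2: rule 1 [blue(obj1) :- stale(a), red(a).]; rule 9 [approved(a) :- red(a), hot(a).]. New: blue(obj1), approved(a).
Round 3: rule 5 [small(obj1) :- approved(a), cold(a).]. New: small(obj1).
Round 4: rule 8 [bird(obj1) :- green(obj1), small(obj1).]; rule 10 [large(a) :- small(obj1).]. New: bird(obj1), large(a).
bird(obj1) first appears in round 4.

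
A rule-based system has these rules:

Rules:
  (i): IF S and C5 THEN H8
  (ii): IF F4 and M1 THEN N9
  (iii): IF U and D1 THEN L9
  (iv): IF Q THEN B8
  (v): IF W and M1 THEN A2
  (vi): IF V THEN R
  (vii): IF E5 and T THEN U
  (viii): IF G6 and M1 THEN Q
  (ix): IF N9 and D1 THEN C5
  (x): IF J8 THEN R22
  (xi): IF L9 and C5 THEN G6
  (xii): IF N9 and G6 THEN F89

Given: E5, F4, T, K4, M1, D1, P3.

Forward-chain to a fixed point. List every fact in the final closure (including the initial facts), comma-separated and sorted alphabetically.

B8, C5, D1, E5, F4, F89, G6, K4, L9, M1, N9, P3, Q, T, U

Round 1: (ii) [IF F4 and M1 THEN N9]; (vii) [IF E5 and T THEN U]. New: N9, U.
Round 2: (iii) [IF U and D1 THEN L9]; (ix) [IF N9 and D1 THEN C5]. New: L9, C5.
Round 3: (xi) [IF L9 and C5 THEN G6]. New: G6.
Round 4: (viii) [IF G6 and M1 THEN Q]; (xii) [IF N9 and G6 THEN F89]. New: Q, F89.
Round 5: (iv) [IF Q THEN B8]. New: B8.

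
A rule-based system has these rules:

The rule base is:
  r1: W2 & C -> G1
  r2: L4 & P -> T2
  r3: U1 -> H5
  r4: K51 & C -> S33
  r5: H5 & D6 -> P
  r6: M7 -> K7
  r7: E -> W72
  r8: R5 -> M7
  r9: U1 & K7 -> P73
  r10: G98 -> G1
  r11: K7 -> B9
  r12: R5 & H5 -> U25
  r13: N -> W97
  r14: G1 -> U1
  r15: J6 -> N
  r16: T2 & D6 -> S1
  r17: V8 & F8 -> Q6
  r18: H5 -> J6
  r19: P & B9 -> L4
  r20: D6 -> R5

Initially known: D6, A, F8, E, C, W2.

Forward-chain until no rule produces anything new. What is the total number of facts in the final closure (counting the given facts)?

Round 1 fires r1, r7, r20, giving G1, W72, R5.
Round 2 fires r8, r14, giving M7, U1.
Round 3 fires r3, r6, giving H5, K7.
Round 4 fires r5, r9, r11, r12, r18, giving P, P73, B9, U25, J6.
Round 5 fires r15, r19, giving N, L4.
Round 6 fires r2, r13, giving T2, W97.
Round 7 fires r16, giving S1.
Closure: {A, B9, C, D6, E, F8, G1, H5, J6, K7, L4, M7, N, P, P73, R5, S1, T2, U1, U25, W2, W72, W97} — 23 facts.

23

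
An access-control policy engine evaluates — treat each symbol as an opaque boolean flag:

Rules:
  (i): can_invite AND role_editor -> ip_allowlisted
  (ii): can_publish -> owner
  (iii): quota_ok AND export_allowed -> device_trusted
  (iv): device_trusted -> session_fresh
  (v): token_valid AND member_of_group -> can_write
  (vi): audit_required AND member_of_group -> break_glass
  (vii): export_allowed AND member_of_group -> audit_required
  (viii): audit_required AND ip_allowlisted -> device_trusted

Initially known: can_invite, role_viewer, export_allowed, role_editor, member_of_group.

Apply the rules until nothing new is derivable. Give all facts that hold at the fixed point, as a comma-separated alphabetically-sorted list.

Round 1 — (i), (vii), derive ip_allowlisted, audit_required.
Round 2 — (vi), (viii), derive break_glass, device_trusted.
Round 3 — (iv), derive session_fresh.

audit_required, break_glass, can_invite, device_trusted, export_allowed, ip_allowlisted, member_of_group, role_editor, role_viewer, session_fresh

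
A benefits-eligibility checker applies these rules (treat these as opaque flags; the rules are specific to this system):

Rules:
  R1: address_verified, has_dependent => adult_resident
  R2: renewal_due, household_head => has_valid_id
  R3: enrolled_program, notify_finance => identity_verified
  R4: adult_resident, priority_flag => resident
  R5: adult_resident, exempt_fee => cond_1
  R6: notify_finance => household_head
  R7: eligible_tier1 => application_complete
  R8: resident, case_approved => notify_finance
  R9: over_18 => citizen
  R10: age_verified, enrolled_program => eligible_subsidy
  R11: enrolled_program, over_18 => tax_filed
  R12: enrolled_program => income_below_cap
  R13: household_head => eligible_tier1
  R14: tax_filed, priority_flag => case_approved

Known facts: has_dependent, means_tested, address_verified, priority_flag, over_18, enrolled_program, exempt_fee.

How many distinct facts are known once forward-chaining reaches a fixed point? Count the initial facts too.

19

Round 1 — R1, R9, R11, R12, derive adult_resident, citizen, tax_filed, income_below_cap.
Round 2 — R4, R5, R14, derive resident, cond_1, case_approved.
Round 3 — R8, derive notify_finance.
Round 4 — R3, R6, derive identity_verified, household_head.
Round 5 — R13, derive eligible_tier1.
Round 6 — R7, derive application_complete.
Closure: {address_verified, adult_resident, application_complete, case_approved, citizen, cond_1, eligible_tier1, enrolled_program, exempt_fee, has_dependent, household_head, identity_verified, income_below_cap, means_tested, notify_finance, over_18, priority_flag, resident, tax_filed} — 19 facts.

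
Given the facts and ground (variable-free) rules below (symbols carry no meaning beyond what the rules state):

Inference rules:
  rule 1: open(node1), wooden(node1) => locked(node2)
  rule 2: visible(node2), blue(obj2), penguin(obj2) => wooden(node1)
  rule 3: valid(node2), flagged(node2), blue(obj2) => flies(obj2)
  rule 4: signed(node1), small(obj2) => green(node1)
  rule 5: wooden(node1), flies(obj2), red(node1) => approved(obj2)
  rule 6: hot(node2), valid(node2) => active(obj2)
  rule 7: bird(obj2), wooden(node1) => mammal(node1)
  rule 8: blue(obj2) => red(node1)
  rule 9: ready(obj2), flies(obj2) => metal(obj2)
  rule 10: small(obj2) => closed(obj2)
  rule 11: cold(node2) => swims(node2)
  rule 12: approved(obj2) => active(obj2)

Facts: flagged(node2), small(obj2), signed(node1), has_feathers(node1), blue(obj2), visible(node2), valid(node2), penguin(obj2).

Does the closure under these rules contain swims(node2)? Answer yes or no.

Round 1 — rule 2, rule 3, rule 4, rule 8, rule 10, derive wooden(node1), flies(obj2), green(node1), red(node1), closed(obj2).
Round 2 — rule 5, derive approved(obj2).
Round 3 — rule 12, derive active(obj2).
Fixed point reached. swims(node2) is concluded only by rule 11; rule 11 needs cold(node2) (never derived).

no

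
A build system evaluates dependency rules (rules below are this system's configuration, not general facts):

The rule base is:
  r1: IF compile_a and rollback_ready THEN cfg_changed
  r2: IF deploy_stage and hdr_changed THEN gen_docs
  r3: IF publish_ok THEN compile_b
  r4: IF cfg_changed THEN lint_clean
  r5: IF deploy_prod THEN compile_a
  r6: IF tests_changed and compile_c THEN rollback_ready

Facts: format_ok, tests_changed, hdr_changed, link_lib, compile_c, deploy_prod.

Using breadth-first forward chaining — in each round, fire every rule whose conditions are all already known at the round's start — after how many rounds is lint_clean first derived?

3

Round 1: r5 [IF deploy_prod THEN compile_a]; r6 [IF tests_changed and compile_c THEN rollback_ready]. New: compile_a, rollback_ready.
Round 2: r1 [IF compile_a and rollback_ready THEN cfg_changed]. New: cfg_changed.
Round 3: r4 [IF cfg_changed THEN lint_clean]. New: lint_clean.
lint_clean first appears in round 3.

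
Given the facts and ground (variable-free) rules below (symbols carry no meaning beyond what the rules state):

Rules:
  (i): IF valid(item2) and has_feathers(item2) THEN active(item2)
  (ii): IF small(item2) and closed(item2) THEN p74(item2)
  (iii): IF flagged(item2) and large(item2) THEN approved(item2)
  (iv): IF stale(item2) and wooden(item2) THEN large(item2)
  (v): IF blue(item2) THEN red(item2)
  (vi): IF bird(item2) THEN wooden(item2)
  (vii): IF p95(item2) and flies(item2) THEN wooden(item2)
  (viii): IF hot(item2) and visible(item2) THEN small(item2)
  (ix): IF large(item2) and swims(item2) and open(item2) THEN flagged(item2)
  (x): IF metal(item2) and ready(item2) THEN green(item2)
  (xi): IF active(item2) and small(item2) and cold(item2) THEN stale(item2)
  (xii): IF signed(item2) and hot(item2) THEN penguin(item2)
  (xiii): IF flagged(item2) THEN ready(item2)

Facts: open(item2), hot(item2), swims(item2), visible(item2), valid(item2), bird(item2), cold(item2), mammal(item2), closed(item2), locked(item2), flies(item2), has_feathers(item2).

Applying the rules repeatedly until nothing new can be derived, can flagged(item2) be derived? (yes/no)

Round 1 — (i), (vi), (viii), derive active(item2), wooden(item2), small(item2).
Round 2 — (ii), (xi), derive p74(item2), stale(item2).
Round 3 — (iv), derive large(item2).
Round 4 — (ix), derive flagged(item2).
Round 5 — (iii), (xiii), derive approved(item2), ready(item2).
flagged(item2) appears in round 4, so it is derivable.

yes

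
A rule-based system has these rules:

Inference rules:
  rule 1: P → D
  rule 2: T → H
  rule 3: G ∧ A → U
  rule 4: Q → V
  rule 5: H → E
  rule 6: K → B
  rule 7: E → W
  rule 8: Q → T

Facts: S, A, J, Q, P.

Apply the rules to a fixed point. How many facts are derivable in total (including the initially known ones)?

Round 1 — rule 1, rule 4, rule 8, derive D, V, T.
Round 2 — rule 2, derive H.
Round 3 — rule 5, derive E.
Round 4 — rule 7, derive W.
Closure: {A, D, E, H, J, P, Q, S, T, V, W} — 11 facts.

11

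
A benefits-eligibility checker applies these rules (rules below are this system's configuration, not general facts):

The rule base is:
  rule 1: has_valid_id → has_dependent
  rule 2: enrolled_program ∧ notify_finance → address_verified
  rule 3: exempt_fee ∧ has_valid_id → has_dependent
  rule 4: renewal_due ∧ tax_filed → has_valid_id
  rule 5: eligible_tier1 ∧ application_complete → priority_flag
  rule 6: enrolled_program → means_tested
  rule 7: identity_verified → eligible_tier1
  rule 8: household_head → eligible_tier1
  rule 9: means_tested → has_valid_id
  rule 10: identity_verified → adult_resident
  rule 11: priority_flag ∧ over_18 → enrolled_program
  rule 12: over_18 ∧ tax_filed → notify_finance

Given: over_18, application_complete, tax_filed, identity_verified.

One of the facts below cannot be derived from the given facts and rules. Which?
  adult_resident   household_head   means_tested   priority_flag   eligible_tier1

household_head

Round 1: rule 7 [identity_verified → eligible_tier1]; rule 10 [identity_verified → adult_resident]; rule 12 [over_18 ∧ tax_filed → notify_finance]. Adds eligible_tier1, adult_resident, notify_finance.
Round 2: rule 5 [eligible_tier1 ∧ application_complete → priority_flag]. Adds priority_flag.
Round 3: rule 11 [priority_flag ∧ over_18 → enrolled_program]. Adds enrolled_program.
Round 4: rule 2 [enrolled_program ∧ notify_finance → address_verified]; rule 6 [enrolled_program → means_tested]. Adds address_verified, means_tested.
Round 5: rule 9 [means_tested → has_valid_id]. Adds has_valid_id.
Round 6: rule 1 [has_valid_id → has_dependent]. Adds has_dependent.
Derived: eligible_tier1 (round 1), adult_resident (round 1), priority_flag (round 2), means_tested (round 4). household_head never appears in any round.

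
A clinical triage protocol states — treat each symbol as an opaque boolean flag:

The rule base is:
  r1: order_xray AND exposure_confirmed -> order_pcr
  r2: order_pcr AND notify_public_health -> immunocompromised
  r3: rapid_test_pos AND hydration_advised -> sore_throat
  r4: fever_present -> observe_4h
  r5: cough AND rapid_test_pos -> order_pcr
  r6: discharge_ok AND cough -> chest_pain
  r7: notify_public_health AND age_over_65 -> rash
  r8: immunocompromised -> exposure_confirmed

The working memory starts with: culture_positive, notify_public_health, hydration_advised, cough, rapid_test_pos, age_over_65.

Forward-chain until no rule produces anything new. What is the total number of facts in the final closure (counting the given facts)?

11

[1] r3 [rapid_test_pos AND hydration_advised -> sore_throat]; r5 [cough AND rapid_test_pos -> order_pcr]; r7 [notify_public_health AND age_over_65 -> rash]. ⇒ new: sore_throat, order_pcr, rash.
[2] r2 [order_pcr AND notify_public_health -> immunocompromised]. ⇒ new: immunocompromised.
[3] r8 [immunocompromised -> exposure_confirmed]. ⇒ new: exposure_confirmed.
Closure: {age_over_65, cough, culture_positive, exposure_confirmed, hydration_advised, immunocompromised, notify_public_health, order_pcr, rapid_test_pos, rash, sore_throat} — 11 facts.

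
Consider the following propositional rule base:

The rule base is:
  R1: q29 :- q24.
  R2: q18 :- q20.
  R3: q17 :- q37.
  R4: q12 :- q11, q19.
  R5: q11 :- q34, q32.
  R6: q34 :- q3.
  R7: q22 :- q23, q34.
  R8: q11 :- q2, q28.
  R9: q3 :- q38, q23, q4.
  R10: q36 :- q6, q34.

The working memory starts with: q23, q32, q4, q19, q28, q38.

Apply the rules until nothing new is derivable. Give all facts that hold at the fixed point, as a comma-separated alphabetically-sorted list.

[1] R9 [q3 :- q38, q23, q4.]. ⇒ new: q3.
[2] R6 [q34 :- q3.]. ⇒ new: q34.
[3] R5 [q11 :- q34, q32.]; R7 [q22 :- q23, q34.]. ⇒ new: q11, q22.
[4] R4 [q12 :- q11, q19.]. ⇒ new: q12.

q11, q12, q19, q22, q23, q28, q3, q32, q34, q38, q4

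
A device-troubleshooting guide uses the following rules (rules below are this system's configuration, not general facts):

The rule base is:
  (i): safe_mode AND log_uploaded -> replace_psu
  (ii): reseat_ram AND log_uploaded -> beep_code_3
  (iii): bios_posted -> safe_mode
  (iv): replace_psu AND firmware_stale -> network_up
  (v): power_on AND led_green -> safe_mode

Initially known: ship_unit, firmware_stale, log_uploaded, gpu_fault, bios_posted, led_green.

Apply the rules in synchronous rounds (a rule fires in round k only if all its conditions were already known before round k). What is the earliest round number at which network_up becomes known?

Round 1: (iii) [bios_posted -> safe_mode]. Adds safe_mode.
Round 2: (i) [safe_mode AND log_uploaded -> replace_psu]. Adds replace_psu.
Round 3: (iv) [replace_psu AND firmware_stale -> network_up]. Adds network_up.
network_up first appears in round 3.

3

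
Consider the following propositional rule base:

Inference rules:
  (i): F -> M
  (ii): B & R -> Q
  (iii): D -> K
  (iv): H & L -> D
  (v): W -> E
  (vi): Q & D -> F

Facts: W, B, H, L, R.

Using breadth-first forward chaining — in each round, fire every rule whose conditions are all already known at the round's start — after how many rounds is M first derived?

3

Round 1: (ii) [B & R -> Q]; (iv) [H & L -> D]; (v) [W -> E]. Adds Q, D, E.
Round 2: (iii) [D -> K]; (vi) [Q & D -> F]. Adds K, F.
Round 3: (i) [F -> M]. Adds M.
M first appears in round 3.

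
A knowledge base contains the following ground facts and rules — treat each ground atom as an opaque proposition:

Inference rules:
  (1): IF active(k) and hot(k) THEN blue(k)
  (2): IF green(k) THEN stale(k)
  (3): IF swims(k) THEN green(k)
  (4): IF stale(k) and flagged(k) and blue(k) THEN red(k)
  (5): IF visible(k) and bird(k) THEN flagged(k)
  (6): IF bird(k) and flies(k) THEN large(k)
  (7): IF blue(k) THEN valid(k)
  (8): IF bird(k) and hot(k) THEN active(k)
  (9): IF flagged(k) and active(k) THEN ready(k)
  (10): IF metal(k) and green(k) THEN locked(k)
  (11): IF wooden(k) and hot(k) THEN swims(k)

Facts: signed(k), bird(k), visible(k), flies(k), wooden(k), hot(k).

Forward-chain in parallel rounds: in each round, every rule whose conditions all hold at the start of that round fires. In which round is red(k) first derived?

Round 1: (5) [IF visible(k) and bird(k) THEN flagged(k)]; (6) [IF bird(k) and flies(k) THEN large(k)]; (8) [IF bird(k) and hot(k) THEN active(k)]; (11) [IF wooden(k) and hot(k) THEN swims(k)]. Adds flagged(k), large(k), active(k), swims(k).
Round 2: (1) [IF active(k) and hot(k) THEN blue(k)]; (3) [IF swims(k) THEN green(k)]; (9) [IF flagged(k) and active(k) THEN ready(k)]. Adds blue(k), green(k), ready(k).
Round 3: (2) [IF green(k) THEN stale(k)]; (7) [IF blue(k) THEN valid(k)]. Adds stale(k), valid(k).
Round 4: (4) [IF stale(k) and flagged(k) and blue(k) THEN red(k)]. Adds red(k).
red(k) first appears in round 4.

4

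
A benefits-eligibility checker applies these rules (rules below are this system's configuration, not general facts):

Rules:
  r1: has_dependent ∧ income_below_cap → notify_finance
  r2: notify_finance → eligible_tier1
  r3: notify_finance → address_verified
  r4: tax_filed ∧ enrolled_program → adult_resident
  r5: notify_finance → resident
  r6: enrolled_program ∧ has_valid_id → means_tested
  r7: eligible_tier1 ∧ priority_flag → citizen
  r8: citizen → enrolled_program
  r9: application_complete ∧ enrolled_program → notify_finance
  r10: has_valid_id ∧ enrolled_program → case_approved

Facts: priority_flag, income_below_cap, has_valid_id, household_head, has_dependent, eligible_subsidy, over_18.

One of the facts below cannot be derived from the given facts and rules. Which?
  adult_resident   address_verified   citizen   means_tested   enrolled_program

Round 1: r1 [has_dependent ∧ income_below_cap → notify_finance]. Adds notify_finance.
Round 2: r2 [notify_finance → eligible_tier1]; r3 [notify_finance → address_verified]; r5 [notify_finance → resident]. Adds eligible_tier1, address_verified, resident.
Round 3: r7 [eligible_tier1 ∧ priority_flag → citizen]. Adds citizen.
Round 4: r8 [citizen → enrolled_program]. Adds enrolled_program.
Round 5: r6 [enrolled_program ∧ has_valid_id → means_tested]; r10 [has_valid_id ∧ enrolled_program → case_approved]. Adds means_tested, case_approved.
Derived: citizen (round 3), enrolled_program (round 4), means_tested (round 5), address_verified (round 2). adult_resident never appears in any round.

adult_resident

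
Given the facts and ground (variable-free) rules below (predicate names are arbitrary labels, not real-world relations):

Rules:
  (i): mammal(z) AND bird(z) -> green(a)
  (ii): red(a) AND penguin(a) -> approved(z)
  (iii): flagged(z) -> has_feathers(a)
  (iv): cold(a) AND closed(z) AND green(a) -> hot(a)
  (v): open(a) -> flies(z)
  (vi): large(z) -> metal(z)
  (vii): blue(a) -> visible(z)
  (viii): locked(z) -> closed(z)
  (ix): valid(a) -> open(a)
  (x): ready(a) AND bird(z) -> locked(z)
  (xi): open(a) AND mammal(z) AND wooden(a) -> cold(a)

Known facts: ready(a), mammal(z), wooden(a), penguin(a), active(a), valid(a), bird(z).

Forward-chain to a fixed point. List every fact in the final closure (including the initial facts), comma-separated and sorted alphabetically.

active(a), bird(z), closed(z), cold(a), flies(z), green(a), hot(a), locked(z), mammal(z), open(a), penguin(a), ready(a), valid(a), wooden(a)

Round 1: (i) [mammal(z) AND bird(z) -> green(a)]; (ix) [valid(a) -> open(a)]; (x) [ready(a) AND bird(z) -> locked(z)]. New: green(a), open(a), locked(z).
Round 2: (v) [open(a) -> flies(z)]; (viii) [locked(z) -> closed(z)]; (xi) [open(a) AND mammal(z) AND wooden(a) -> cold(a)]. New: flies(z), closed(z), cold(a).
Round 3: (iv) [cold(a) AND closed(z) AND green(a) -> hot(a)]. New: hot(a).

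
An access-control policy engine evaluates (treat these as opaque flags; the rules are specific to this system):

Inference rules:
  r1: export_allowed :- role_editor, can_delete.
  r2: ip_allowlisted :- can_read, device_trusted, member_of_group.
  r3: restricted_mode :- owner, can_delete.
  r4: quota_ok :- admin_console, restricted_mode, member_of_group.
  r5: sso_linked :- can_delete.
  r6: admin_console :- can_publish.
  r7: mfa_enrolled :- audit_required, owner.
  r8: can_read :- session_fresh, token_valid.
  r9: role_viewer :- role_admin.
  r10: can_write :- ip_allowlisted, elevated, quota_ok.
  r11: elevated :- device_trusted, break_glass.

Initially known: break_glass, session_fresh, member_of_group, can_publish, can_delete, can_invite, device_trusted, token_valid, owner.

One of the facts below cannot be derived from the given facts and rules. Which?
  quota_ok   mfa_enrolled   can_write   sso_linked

mfa_enrolled

[1] r3 [restricted_mode :- owner, can_delete.]; r5 [sso_linked :- can_delete.]; r6 [admin_console :- can_publish.]; r8 [can_read :- session_fresh, token_valid.]; r11 [elevated :- device_trusted, break_glass.]. ⇒ new: restricted_mode, sso_linked, admin_console, can_read, elevated.
[2] r2 [ip_allowlisted :- can_read, device_trusted, member_of_group.]; r4 [quota_ok :- admin_console, restricted_mode, member_of_group.]. ⇒ new: ip_allowlisted, quota_ok.
[3] r10 [can_write :- ip_allowlisted, elevated, quota_ok.]. ⇒ new: can_write.
Derived: can_write (round 3), sso_linked (round 1), quota_ok (round 2). mfa_enrolled never appears in any round.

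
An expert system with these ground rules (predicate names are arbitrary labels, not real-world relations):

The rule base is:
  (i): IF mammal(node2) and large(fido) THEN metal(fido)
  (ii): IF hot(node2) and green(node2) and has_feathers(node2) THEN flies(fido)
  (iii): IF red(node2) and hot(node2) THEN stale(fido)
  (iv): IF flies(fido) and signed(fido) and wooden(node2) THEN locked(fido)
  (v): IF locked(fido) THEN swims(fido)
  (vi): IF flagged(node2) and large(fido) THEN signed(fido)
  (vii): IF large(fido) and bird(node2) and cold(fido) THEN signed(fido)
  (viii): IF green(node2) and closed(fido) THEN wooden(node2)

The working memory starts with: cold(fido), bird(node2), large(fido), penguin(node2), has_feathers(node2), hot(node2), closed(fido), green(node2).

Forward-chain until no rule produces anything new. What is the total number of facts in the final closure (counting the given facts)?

13

Round 1: (ii) [IF hot(node2) and green(node2) and has_feathers(node2) THEN flies(fido)]; (vii) [IF large(fido) and bird(node2) and cold(fido) THEN signed(fido)]; (viii) [IF green(node2) and closed(fido) THEN wooden(node2)]. New: flies(fido), signed(fido), wooden(node2).
Round 2: (iv) [IF flies(fido) and signed(fido) and wooden(node2) THEN locked(fido)]. New: locked(fido).
Round 3: (v) [IF locked(fido) THEN swims(fido)]. New: swims(fido).
Closure: {bird(node2), closed(fido), cold(fido), flies(fido), green(node2), has_feathers(node2), hot(node2), large(fido), locked(fido), penguin(node2), signed(fido), swims(fido), wooden(node2)} — 13 facts.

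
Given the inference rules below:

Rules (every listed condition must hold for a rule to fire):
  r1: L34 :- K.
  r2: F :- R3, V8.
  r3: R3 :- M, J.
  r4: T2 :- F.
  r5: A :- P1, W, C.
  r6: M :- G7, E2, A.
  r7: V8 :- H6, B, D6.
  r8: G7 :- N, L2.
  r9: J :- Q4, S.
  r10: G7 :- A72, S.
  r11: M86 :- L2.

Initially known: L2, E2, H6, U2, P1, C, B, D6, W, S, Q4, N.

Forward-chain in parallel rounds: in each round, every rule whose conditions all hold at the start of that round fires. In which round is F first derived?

4

Round 1 fires r5, r7, r8, r9, r11, giving A, V8, G7, J, M86.
Round 2 fires r6, giving M.
Round 3 fires r3, giving R3.
Round 4 fires r2, giving F.
F first appears in round 4.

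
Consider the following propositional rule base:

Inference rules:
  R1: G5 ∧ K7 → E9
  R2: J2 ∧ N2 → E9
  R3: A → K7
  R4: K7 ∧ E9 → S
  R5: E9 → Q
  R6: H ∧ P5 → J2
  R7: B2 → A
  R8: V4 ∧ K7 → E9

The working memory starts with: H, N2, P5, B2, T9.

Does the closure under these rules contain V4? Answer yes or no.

Round 1: R6 [H ∧ P5 → J2]; R7 [B2 → A]. Adds J2, A.
Round 2: R2 [J2 ∧ N2 → E9]; R3 [A → K7]. Adds E9, K7.
Round 3: R4 [K7 ∧ E9 → S]; R5 [E9 → Q]. Adds S, Q.
Fixed point reached. No rule has V4 as a consequent, and it is not given.

no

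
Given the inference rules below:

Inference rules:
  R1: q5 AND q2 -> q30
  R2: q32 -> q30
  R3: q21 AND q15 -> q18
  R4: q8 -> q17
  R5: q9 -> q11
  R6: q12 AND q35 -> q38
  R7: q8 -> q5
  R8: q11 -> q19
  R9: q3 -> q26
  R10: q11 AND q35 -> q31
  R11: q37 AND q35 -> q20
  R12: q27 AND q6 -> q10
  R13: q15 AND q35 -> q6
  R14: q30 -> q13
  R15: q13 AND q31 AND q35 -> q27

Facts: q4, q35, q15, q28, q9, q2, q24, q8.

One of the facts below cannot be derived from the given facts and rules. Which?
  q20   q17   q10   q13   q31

q20

[1] R4 [q8 -> q17]; R5 [q9 -> q11]; R7 [q8 -> q5]; R13 [q15 AND q35 -> q6]. ⇒ new: q17, q11, q5, q6.
[2] R1 [q5 AND q2 -> q30]; R8 [q11 -> q19]; R10 [q11 AND q35 -> q31]. ⇒ new: q30, q19, q31.
[3] R14 [q30 -> q13]. ⇒ new: q13.
[4] R15 [q13 AND q31 AND q35 -> q27]. ⇒ new: q27.
[5] R12 [q27 AND q6 -> q10]. ⇒ new: q10.
Derived: q10 (round 5), q31 (round 2), q13 (round 3), q17 (round 1). q20 never appears in any round.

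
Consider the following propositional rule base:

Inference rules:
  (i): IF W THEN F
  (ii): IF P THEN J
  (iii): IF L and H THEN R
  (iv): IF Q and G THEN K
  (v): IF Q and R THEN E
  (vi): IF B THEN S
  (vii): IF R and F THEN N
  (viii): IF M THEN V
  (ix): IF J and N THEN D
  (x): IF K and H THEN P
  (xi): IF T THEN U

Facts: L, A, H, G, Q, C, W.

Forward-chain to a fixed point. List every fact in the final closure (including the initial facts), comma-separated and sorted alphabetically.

Round 1: (i) [IF W THEN F]; (iii) [IF L and H THEN R]; (iv) [IF Q and G THEN K]. New: F, R, K.
Round 2: (v) [IF Q and R THEN E]; (vii) [IF R and F THEN N]; (x) [IF K and H THEN P]. New: E, N, P.
Round 3: (ii) [IF P THEN J]. New: J.
Round 4: (ix) [IF J and N THEN D]. New: D.

A, C, D, E, F, G, H, J, K, L, N, P, Q, R, W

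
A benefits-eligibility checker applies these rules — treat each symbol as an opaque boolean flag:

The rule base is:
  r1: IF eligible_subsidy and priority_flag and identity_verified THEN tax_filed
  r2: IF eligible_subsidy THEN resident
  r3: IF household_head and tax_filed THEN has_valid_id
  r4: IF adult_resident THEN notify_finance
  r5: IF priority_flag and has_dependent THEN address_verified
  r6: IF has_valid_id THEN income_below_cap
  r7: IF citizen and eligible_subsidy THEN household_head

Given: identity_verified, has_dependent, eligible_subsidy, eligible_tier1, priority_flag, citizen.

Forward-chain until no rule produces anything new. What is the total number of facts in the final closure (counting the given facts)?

12

Round 1 fires r1, r2, r5, r7, giving tax_filed, resident, address_verified, household_head.
Round 2 fires r3, giving has_valid_id.
Round 3 fires r6, giving income_below_cap.
Closure: {address_verified, citizen, eligible_subsidy, eligible_tier1, has_dependent, has_valid_id, household_head, identity_verified, income_below_cap, priority_flag, resident, tax_filed} — 12 facts.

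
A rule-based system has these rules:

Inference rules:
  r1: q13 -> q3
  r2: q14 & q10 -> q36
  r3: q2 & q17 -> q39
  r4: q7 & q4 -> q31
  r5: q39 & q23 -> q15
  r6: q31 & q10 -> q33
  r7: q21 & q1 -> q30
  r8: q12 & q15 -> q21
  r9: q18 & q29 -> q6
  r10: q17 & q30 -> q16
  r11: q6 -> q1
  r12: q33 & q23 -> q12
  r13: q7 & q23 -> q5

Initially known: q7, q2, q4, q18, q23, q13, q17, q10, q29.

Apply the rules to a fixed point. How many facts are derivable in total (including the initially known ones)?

21

Round 1: r1 [q13 -> q3]; r3 [q2 & q17 -> q39]; r4 [q7 & q4 -> q31]; r9 [q18 & q29 -> q6]; r13 [q7 & q23 -> q5]. Adds q3, q39, q31, q6, q5.
Round 2: r5 [q39 & q23 -> q15]; r6 [q31 & q10 -> q33]; r11 [q6 -> q1]. Adds q15, q33, q1.
Round 3: r12 [q33 & q23 -> q12]. Adds q12.
Round 4: r8 [q12 & q15 -> q21]. Adds q21.
Round 5: r7 [q21 & q1 -> q30]. Adds q30.
Round 6: r10 [q17 & q30 -> q16]. Adds q16.
Closure: {q1, q10, q12, q13, q15, q16, q17, q18, q2, q21, q23, q29, q3, q30, q31, q33, q39, q4, q5, q6, q7} — 21 facts.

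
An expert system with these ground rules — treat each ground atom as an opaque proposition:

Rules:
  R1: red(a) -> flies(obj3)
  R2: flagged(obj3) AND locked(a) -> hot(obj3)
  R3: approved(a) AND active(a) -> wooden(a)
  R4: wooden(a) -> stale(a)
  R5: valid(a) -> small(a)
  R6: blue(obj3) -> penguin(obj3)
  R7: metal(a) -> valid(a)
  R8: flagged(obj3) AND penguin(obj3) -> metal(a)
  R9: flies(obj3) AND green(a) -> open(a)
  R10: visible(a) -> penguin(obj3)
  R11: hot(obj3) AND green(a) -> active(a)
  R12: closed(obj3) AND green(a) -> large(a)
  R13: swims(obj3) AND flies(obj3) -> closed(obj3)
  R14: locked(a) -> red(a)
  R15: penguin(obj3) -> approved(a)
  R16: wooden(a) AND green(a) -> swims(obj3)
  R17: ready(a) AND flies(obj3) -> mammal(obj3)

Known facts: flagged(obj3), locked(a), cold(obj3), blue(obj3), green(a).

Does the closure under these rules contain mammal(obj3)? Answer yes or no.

no

Round 1 fires R2, R6, R14, giving hot(obj3), penguin(obj3), red(a).
Round 2 fires R1, R8, R11, R15, giving flies(obj3), metal(a), active(a), approved(a).
Round 3 fires R3, R7, R9, giving wooden(a), valid(a), open(a).
Round 4 fires R4, R5, R16, giving stale(a), small(a), swims(obj3).
Round 5 fires R13, giving closed(obj3).
Round 6 fires R12, giving large(a).
Fixed point reached. mammal(obj3) is concluded only by R17; R17 needs ready(a) (never derived).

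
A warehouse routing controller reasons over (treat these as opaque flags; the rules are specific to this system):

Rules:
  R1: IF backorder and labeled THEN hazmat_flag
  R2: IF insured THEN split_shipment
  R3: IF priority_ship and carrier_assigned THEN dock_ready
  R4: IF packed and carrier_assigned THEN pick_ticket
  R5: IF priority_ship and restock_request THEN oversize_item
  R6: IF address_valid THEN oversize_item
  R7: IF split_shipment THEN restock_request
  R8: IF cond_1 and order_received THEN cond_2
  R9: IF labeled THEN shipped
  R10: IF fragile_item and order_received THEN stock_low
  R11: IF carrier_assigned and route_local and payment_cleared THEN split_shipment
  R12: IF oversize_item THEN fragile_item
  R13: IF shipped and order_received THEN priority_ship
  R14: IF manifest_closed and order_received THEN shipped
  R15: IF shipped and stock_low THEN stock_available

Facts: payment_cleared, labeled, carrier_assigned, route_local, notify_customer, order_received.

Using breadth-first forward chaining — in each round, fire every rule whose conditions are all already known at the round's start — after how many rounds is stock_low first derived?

5

Round 1: R9 [IF labeled THEN shipped]; R11 [IF carrier_assigned and route_local and payment_cleared THEN split_shipment]. Adds shipped, split_shipment.
Round 2: R7 [IF split_shipment THEN restock_request]; R13 [IF shipped and order_received THEN priority_ship]. Adds restock_request, priority_ship.
Round 3: R3 [IF priority_ship and carrier_assigned THEN dock_ready]; R5 [IF priority_ship and restock_request THEN oversize_item]. Adds dock_ready, oversize_item.
Round 4: R12 [IF oversize_item THEN fragile_item]. Adds fragile_item.
Round 5: R10 [IF fragile_item and order_received THEN stock_low]. Adds stock_low.
stock_low first appears in round 5.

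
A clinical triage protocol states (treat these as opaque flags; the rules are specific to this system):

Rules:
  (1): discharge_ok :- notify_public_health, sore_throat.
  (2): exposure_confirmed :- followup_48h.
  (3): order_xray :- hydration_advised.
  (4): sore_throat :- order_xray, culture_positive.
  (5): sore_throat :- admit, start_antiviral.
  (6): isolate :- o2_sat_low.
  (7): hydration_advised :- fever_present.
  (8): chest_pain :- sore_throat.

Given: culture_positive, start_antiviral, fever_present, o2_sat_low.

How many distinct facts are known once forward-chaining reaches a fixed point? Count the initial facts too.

Round 1: (6) [isolate :- o2_sat_low.]; (7) [hydration_advised :- fever_present.]. Adds isolate, hydration_advised.
Round 2: (3) [order_xray :- hydration_advised.]. Adds order_xray.
Round 3: (4) [sore_throat :- order_xray, culture_positive.]. Adds sore_throat.
Round 4: (8) [chest_pain :- sore_throat.]. Adds chest_pain.
Closure: {chest_pain, culture_positive, fever_present, hydration_advised, isolate, o2_sat_low, order_xray, sore_throat, start_antiviral} — 9 facts.

9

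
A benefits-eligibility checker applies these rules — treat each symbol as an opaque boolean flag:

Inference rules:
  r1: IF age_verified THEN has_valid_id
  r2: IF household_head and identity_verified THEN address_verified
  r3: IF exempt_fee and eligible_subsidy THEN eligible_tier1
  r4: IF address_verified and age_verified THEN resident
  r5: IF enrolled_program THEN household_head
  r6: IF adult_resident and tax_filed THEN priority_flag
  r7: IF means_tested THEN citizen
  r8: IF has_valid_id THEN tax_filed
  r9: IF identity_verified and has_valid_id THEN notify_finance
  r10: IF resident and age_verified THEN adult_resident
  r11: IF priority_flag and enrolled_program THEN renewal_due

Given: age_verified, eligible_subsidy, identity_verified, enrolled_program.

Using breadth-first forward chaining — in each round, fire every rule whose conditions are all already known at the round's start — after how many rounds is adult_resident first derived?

4

Round 1: r1 [IF age_verified THEN has_valid_id]; r5 [IF enrolled_program THEN household_head]. Adds has_valid_id, household_head.
Round 2: r2 [IF household_head and identity_verified THEN address_verified]; r8 [IF has_valid_id THEN tax_filed]; r9 [IF identity_verified and has_valid_id THEN notify_finance]. Adds address_verified, tax_filed, notify_finance.
Round 3: r4 [IF address_verified and age_verified THEN resident]. Adds resident.
Round 4: r10 [IF resident and age_verified THEN adult_resident]. Adds adult_resident.
adult_resident first appears in round 4.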